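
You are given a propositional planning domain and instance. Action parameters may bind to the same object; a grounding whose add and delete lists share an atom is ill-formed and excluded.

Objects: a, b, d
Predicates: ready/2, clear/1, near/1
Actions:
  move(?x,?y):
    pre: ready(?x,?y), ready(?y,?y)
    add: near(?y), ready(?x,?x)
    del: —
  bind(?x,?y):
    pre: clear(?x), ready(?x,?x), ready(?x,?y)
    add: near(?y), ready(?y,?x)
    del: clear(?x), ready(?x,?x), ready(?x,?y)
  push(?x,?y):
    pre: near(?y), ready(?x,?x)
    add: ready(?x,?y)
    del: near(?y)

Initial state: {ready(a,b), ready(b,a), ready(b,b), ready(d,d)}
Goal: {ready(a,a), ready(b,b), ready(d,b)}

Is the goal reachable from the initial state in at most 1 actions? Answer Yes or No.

1. move(a,b)  →  {near(b), ready(a,a), ready(a,b), ready(b,a), ready(b,b), ready(d,d)}
2. push(d,b)  →  {ready(a,a), ready(a,b), ready(b,a), ready(b,b), ready(d,b), ready(d,d)}
optimal plan length = 2; 2 > 1

No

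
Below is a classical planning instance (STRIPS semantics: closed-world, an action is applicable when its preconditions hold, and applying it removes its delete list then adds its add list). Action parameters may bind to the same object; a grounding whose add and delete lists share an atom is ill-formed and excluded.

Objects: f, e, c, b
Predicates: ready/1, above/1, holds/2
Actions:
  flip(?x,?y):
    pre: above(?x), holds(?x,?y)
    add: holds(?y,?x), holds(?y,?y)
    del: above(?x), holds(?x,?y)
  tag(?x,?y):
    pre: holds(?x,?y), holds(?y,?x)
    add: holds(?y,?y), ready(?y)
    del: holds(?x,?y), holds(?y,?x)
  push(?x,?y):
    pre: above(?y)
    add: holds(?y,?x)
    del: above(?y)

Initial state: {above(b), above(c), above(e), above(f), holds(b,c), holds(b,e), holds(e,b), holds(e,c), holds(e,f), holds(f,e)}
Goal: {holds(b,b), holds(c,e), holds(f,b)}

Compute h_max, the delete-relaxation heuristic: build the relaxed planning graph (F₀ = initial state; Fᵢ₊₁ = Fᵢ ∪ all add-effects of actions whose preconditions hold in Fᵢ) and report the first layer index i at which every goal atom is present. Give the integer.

F0 = init (10 atoms)
F1 = F0 ∪ {holds(b,b), holds(b,f), holds(c,b), holds(c,c), holds(c,e), holds(c,f), holds(e,e), holds(f,b), holds(f,c), holds(f,f), ready(b), ready(e), ready(f)}  (23 atoms)
goal ⊆ F1  ⇒  h_max = 1

1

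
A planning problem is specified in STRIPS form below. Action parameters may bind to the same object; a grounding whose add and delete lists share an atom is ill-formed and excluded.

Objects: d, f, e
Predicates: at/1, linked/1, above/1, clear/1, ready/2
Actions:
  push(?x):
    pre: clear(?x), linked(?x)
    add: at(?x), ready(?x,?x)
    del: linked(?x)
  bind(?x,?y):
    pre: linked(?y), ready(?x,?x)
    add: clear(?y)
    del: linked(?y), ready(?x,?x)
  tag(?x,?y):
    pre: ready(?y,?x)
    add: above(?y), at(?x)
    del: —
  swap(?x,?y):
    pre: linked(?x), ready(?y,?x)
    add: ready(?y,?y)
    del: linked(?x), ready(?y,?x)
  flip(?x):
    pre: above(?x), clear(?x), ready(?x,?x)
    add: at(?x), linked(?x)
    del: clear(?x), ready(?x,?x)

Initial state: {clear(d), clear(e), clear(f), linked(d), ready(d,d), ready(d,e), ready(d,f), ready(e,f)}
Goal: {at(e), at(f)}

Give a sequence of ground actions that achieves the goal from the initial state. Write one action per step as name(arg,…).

tag(f,d); tag(e,d)

1. tag(f,d)  →  {above(d), at(f), clear(d), clear(e), clear(f), linked(d), ready(d,d), ready(d,e), ready(d,f), ready(e,f)}
2. tag(e,d)  →  {above(d), at(e), at(f), clear(d), clear(e), clear(f), linked(d), ready(d,d), ready(d,e), ready(d,f), ready(e,f)}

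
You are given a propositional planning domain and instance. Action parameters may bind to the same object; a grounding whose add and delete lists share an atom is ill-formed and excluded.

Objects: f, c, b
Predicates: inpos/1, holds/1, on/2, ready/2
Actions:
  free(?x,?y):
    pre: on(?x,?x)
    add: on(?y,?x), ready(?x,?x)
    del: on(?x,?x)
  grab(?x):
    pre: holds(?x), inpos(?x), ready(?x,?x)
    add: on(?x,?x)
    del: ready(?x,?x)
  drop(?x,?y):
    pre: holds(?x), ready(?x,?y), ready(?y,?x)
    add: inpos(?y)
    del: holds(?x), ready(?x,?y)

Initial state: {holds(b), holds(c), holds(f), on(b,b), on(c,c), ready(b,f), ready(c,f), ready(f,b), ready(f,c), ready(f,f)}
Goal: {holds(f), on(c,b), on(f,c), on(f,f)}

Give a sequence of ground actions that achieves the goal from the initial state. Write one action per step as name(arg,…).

free(c,f); free(b,c); drop(c,f); grab(f)

1. free(c,f)  →  {holds(b), holds(c), holds(f), on(b,b), on(f,c), ready(b,f), ready(c,c), ready(c,f), ready(f,b), ready(f,c), ready(f,f)}
2. free(b,c)  →  {holds(b), holds(c), holds(f), on(c,b), on(f,c), ready(b,b), ready(b,f), ready(c,c), ready(c,f), ready(f,b), ready(f,c), ready(f,f)}
3. drop(c,f)  →  {holds(b), holds(f), inpos(f), on(c,b), on(f,c), ready(b,b), ready(b,f), ready(c,c), ready(f,b), ready(f,c), ready(f,f)}
4. grab(f)  →  {holds(b), holds(f), inpos(f), on(c,b), on(f,c), on(f,f), ready(b,b), ready(b,f), ready(c,c), ready(f,b), ready(f,c)}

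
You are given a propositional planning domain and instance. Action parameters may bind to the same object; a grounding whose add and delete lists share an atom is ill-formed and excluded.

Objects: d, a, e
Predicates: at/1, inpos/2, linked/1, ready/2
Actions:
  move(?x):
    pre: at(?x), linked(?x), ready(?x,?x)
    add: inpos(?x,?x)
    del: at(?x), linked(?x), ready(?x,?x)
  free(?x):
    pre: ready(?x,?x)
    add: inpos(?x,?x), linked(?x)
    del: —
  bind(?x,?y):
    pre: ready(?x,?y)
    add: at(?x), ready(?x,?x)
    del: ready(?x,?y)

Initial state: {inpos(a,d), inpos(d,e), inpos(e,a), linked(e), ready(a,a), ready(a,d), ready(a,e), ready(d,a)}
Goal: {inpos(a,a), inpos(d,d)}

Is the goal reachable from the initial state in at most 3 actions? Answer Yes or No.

Yes

1. free(a)  →  {inpos(a,a), inpos(a,d), inpos(d,e), inpos(e,a), linked(a), linked(e), ready(a,a), ready(a,d), ready(a,e), ready(d,a)}
2. bind(d,a)  →  {at(d), inpos(a,a), inpos(a,d), inpos(d,e), inpos(e,a), linked(a), linked(e), ready(a,a), ready(a,d), ready(a,e), ready(d,d)}
3. free(d)  →  {at(d), inpos(a,a), inpos(a,d), inpos(d,d), inpos(d,e), inpos(e,a), linked(a), linked(d), linked(e), ready(a,a), ready(a,d), ready(a,e), ready(d,d)}
optimal plan length = 3; 3 ≤ 3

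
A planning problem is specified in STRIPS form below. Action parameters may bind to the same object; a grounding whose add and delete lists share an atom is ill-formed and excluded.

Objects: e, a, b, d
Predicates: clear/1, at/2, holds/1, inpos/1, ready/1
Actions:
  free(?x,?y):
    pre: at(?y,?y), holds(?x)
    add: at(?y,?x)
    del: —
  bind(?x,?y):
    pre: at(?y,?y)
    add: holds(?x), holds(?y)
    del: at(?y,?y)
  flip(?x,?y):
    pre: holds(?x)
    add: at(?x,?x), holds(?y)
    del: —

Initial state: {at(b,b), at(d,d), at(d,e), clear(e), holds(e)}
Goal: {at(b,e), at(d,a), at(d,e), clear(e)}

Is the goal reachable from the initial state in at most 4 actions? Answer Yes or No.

1. free(e,b)  →  {at(b,b), at(b,e), at(d,d), at(d,e), clear(e), holds(e)}
2. bind(a,b)  →  {at(b,e), at(d,d), at(d,e), clear(e), holds(a), holds(b), holds(e)}
3. free(a,d)  →  {at(b,e), at(d,a), at(d,d), at(d,e), clear(e), holds(a), holds(b), holds(e)}
optimal plan length = 3; 3 ≤ 4

Yes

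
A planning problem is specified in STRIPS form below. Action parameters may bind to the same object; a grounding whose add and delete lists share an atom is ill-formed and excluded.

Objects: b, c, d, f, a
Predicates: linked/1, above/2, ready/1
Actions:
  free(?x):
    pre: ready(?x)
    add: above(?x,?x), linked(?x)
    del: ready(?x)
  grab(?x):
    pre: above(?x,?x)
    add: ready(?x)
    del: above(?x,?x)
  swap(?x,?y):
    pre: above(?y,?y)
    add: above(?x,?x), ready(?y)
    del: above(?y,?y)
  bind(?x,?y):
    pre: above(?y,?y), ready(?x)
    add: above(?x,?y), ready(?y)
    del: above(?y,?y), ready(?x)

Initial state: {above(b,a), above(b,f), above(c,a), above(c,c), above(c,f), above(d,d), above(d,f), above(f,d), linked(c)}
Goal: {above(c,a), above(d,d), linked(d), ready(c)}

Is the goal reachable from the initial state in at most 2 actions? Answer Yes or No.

1. grab(c)  →  {above(b,a), above(b,f), above(c,a), above(c,f), above(d,d), above(d,f), above(f,d), linked(c), ready(c)}
2. grab(d)  →  {above(b,a), above(b,f), above(c,a), above(c,f), above(d,f), above(f,d), linked(c), ready(c), ready(d)}
3. free(d)  →  {above(b,a), above(b,f), above(c,a), above(c,f), above(d,d), above(d,f), above(f,d), linked(c), linked(d), ready(c)}
optimal plan length = 3; 3 > 2

No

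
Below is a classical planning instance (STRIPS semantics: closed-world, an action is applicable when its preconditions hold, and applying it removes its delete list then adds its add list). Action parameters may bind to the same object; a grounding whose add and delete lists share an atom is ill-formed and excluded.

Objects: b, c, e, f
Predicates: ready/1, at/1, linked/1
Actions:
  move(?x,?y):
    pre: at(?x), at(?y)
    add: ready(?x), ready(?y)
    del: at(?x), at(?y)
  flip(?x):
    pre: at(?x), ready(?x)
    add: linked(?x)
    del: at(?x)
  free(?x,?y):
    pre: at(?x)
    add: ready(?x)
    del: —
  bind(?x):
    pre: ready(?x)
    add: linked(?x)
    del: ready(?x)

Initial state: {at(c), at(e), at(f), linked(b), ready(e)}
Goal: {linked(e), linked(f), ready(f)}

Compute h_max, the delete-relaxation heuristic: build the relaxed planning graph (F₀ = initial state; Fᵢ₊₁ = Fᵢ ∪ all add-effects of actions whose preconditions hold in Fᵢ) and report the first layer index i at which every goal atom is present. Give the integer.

2

F0 = init (5 atoms)
F1 = F0 ∪ {linked(e), ready(c), ready(f)}  (8 atoms)
F2 = F1 ∪ {linked(c), linked(f)}  (10 atoms)
goal ⊆ F2  ⇒  h_max = 2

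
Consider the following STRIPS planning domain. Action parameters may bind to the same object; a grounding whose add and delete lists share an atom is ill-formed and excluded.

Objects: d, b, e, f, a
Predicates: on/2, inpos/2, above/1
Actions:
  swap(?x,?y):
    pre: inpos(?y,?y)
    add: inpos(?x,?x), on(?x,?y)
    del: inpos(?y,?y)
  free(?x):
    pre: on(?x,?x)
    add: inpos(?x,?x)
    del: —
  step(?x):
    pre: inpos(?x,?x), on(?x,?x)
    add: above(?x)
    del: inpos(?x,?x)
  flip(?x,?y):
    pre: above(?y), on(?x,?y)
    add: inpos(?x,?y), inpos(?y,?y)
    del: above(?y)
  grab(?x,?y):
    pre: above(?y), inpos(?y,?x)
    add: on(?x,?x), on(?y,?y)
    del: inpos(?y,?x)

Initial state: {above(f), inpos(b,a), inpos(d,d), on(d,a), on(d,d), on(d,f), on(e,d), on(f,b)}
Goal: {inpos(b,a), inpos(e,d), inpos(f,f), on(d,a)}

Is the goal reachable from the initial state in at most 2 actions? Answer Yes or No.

No

1. step(d)  →  {above(d), above(f), inpos(b,a), on(d,a), on(d,d), on(d,f), on(e,d), on(f,b)}
2. flip(d,f)  →  {above(d), inpos(b,a), inpos(d,f), inpos(f,f), on(d,a), on(d,d), on(d,f), on(e,d), on(f,b)}
3. flip(e,d)  →  {inpos(b,a), inpos(d,d), inpos(d,f), inpos(e,d), inpos(f,f), on(d,a), on(d,d), on(d,f), on(e,d), on(f,b)}
optimal plan length = 3; 3 > 2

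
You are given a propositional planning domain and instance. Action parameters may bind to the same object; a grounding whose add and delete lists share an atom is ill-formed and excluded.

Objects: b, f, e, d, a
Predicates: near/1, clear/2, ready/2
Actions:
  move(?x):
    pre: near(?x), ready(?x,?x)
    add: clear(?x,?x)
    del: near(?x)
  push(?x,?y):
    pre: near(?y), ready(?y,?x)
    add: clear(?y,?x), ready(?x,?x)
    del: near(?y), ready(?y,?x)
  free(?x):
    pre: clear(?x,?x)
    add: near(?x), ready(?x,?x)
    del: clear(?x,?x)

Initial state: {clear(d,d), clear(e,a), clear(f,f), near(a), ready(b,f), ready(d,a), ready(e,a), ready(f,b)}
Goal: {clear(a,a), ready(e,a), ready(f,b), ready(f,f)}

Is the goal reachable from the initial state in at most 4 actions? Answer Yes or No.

1. free(f)  →  {clear(d,d), clear(e,a), near(a), near(f), ready(b,f), ready(d,a), ready(e,a), ready(f,b), ready(f,f)}
2. free(d)  →  {clear(e,a), near(a), near(d), near(f), ready(b,f), ready(d,a), ready(d,d), ready(e,a), ready(f,b), ready(f,f)}
3. push(a,d)  →  {clear(d,a), clear(e,a), near(a), near(f), ready(a,a), ready(b,f), ready(d,d), ready(e,a), ready(f,b), ready(f,f)}
4. move(a)  →  {clear(a,a), clear(d,a), clear(e,a), near(f), ready(a,a), ready(b,f), ready(d,d), ready(e,a), ready(f,b), ready(f,f)}
optimal plan length = 4; 4 ≤ 4

Yes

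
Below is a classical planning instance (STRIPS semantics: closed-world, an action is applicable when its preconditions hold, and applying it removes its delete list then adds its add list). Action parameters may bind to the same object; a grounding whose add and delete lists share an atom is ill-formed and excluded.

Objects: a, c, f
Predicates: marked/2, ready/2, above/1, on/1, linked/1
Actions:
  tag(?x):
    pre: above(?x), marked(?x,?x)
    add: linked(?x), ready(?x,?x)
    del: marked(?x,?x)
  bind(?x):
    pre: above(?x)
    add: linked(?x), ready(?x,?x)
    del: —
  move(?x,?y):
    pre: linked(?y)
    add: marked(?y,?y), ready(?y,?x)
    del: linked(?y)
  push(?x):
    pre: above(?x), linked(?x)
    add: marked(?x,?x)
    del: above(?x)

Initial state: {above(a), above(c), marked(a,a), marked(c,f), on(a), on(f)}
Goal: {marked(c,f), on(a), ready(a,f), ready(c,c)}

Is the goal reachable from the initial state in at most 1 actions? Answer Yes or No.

No

1. tag(a)  →  {above(a), above(c), linked(a), marked(c,f), on(a), on(f), ready(a,a)}
2. bind(c)  →  {above(a), above(c), linked(a), linked(c), marked(c,f), on(a), on(f), ready(a,a), ready(c,c)}
3. move(f,a)  →  {above(a), above(c), linked(c), marked(a,a), marked(c,f), on(a), on(f), ready(a,a), ready(a,f), ready(c,c)}
optimal plan length = 3; 3 > 1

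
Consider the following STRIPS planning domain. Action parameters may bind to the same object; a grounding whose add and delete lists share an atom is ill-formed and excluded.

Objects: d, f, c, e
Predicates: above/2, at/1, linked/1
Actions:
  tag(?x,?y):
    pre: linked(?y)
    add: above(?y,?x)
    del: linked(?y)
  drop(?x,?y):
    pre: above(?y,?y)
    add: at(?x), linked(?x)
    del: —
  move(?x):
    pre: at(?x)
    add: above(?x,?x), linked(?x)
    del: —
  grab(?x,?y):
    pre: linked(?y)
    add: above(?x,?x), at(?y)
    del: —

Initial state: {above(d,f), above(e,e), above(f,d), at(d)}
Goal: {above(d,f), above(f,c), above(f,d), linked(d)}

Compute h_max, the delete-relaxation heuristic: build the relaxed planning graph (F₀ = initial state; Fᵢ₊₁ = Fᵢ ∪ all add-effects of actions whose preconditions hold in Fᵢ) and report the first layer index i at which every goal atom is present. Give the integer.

2

F0 = init (4 atoms)
F1 = F0 ∪ {above(d,d), at(c), at(e), at(f), linked(c), linked(d), linked(e), linked(f)}  (12 atoms)
F2 = F1 ∪ {above(c,c), above(c,d), above(c,e), above(c,f), above(d,c), above(d,e), above(e,c), above(e,d), above(e,f), above(f,c), above(f,e), above(f,f)}  (24 atoms)
goal ⊆ F2  ⇒  h_max = 2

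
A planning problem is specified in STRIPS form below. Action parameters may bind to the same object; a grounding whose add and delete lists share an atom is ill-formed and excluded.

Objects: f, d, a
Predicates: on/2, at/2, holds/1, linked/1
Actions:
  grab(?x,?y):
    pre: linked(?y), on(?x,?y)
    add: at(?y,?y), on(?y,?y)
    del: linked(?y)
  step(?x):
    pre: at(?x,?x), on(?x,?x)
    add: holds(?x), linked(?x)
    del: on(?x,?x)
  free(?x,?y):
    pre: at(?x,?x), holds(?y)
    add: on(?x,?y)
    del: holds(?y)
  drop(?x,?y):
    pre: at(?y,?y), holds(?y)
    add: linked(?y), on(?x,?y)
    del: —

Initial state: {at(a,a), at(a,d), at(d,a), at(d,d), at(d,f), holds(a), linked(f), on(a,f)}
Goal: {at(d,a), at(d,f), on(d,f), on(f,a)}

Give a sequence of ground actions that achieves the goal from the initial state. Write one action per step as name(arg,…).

1. grab(a,f)  →  {at(a,a), at(a,d), at(d,a), at(d,d), at(d,f), at(f,f), holds(a), on(a,f), on(f,f)}
2. step(f)  →  {at(a,a), at(a,d), at(d,a), at(d,d), at(d,f), at(f,f), holds(a), holds(f), linked(f), on(a,f)}
3. free(f,a)  →  {at(a,a), at(a,d), at(d,a), at(d,d), at(d,f), at(f,f), holds(f), linked(f), on(a,f), on(f,a)}
4. free(d,f)  →  {at(a,a), at(a,d), at(d,a), at(d,d), at(d,f), at(f,f), linked(f), on(a,f), on(d,f), on(f,a)}

grab(a,f); step(f); free(f,a); free(d,f)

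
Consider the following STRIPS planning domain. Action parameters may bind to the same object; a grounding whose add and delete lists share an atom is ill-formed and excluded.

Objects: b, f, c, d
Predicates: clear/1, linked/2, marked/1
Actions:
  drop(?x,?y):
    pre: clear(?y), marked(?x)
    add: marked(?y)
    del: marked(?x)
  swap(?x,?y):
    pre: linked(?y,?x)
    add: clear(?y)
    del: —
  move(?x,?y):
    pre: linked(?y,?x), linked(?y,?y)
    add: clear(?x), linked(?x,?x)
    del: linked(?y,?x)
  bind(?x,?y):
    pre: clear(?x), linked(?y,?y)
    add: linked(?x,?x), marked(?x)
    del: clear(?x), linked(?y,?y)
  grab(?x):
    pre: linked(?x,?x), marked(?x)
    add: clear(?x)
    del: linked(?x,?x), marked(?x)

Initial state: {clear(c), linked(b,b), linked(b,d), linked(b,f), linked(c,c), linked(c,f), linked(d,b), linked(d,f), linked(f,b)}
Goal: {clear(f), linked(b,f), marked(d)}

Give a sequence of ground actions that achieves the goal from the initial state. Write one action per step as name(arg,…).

1. swap(b,f)  →  {clear(c), clear(f), linked(b,b), linked(b,d), linked(b,f), linked(c,c), linked(c,f), linked(d,b), linked(d,f), linked(f,b)}
2. swap(b,d)  →  {clear(c), clear(d), clear(f), linked(b,b), linked(b,d), linked(b,f), linked(c,c), linked(c,f), linked(d,b), linked(d,f), linked(f,b)}
3. bind(d,b)  →  {clear(c), clear(f), linked(b,d), linked(b,f), linked(c,c), linked(c,f), linked(d,b), linked(d,d), linked(d,f), linked(f,b), marked(d)}

swap(b,f); swap(b,d); bind(d,b)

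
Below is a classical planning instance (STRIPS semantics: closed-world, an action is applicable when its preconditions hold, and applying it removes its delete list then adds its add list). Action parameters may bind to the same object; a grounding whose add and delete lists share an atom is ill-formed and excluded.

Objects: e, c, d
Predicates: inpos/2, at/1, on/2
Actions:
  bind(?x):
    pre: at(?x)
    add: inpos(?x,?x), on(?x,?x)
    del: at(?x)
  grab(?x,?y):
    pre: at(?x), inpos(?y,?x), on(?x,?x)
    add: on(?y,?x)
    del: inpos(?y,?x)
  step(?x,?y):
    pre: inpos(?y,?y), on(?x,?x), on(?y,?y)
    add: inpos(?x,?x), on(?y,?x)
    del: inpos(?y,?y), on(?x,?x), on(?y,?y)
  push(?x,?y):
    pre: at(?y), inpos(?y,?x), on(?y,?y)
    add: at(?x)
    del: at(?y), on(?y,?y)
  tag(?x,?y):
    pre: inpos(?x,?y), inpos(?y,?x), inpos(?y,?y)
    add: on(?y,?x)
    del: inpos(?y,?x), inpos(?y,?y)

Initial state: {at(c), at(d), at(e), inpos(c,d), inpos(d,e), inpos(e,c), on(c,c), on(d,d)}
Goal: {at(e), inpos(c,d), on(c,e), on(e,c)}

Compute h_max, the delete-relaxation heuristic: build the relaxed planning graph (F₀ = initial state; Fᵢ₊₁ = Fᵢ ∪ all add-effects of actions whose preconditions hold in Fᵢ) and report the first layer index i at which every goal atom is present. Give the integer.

2

F0 = init (8 atoms)
F1 = F0 ∪ {inpos(c,c), inpos(d,d), inpos(e,e), on(c,d), on(e,c), on(e,e)}  (14 atoms)
F2 = F1 ∪ {on(c,e), on(d,c), on(d,e), on(e,d)}  (18 atoms)
goal ⊆ F2  ⇒  h_max = 2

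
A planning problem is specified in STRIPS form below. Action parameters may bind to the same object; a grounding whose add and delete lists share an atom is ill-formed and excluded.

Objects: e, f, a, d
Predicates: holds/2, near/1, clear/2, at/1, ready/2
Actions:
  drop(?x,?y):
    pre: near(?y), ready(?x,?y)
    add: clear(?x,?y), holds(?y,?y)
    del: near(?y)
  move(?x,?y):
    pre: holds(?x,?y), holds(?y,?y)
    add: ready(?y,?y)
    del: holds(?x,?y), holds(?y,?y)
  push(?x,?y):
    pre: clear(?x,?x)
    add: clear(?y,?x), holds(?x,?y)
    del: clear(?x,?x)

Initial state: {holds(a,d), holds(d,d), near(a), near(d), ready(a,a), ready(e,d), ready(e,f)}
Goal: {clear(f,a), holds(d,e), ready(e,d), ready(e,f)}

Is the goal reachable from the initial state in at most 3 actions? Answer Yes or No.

1. drop(a,a)  →  {clear(a,a), holds(a,a), holds(a,d), holds(d,d), near(d), ready(a,a), ready(e,d), ready(e,f)}
2. move(a,d)  →  {clear(a,a), holds(a,a), near(d), ready(a,a), ready(d,d), ready(e,d), ready(e,f)}
3. drop(d,d)  →  {clear(a,a), clear(d,d), holds(a,a), holds(d,d), ready(a,a), ready(d,d), ready(e,d), ready(e,f)}
4. push(a,f)  →  {clear(d,d), clear(f,a), holds(a,a), holds(a,f), holds(d,d), ready(a,a), ready(d,d), ready(e,d), ready(e,f)}
5. push(d,e)  →  {clear(e,d), clear(f,a), holds(a,a), holds(a,f), holds(d,d), holds(d,e), ready(a,a), ready(d,d), ready(e,d), ready(e,f)}
optimal plan length = 5; 5 > 3

No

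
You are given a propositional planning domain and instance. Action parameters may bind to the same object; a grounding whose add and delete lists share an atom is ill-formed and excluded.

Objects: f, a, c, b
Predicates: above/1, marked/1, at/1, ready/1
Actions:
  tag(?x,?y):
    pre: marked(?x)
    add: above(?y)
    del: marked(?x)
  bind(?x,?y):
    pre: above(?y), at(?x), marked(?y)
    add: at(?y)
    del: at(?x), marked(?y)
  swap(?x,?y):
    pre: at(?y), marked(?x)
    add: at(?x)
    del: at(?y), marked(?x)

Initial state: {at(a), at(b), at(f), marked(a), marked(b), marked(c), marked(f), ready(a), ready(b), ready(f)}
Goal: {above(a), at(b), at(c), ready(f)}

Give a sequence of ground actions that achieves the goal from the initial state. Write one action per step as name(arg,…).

tag(f,a); swap(c,f)

1. tag(f,a)  →  {above(a), at(a), at(b), at(f), marked(a), marked(b), marked(c), ready(a), ready(b), ready(f)}
2. swap(c,f)  →  {above(a), at(a), at(b), at(c), marked(a), marked(b), ready(a), ready(b), ready(f)}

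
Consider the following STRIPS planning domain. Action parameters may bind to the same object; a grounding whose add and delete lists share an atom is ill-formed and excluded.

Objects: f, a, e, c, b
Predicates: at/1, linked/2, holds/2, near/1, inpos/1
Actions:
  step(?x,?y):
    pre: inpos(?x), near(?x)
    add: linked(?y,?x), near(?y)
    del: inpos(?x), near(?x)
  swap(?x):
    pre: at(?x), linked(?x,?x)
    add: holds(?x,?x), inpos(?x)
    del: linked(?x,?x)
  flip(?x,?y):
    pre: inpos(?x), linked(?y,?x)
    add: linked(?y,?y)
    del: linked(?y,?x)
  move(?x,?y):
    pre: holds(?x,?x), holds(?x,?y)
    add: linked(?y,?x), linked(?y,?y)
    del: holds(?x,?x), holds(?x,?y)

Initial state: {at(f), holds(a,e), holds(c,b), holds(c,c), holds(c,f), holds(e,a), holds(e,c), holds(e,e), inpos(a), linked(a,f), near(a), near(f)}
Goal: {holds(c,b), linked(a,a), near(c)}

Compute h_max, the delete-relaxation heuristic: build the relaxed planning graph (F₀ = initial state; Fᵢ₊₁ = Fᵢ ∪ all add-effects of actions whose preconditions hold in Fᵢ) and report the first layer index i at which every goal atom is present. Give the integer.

F0 = init (12 atoms)
F1 = F0 ∪ {linked(a,a), linked(a,e), linked(b,a), linked(b,b), linked(b,c), linked(c,a), linked(c,c), linked(c,e), linked(e,a), linked(e,e), linked(f,a), linked(f,c), linked(f,f), near(b), near(c), near(e)}  (28 atoms)
goal ⊆ F1  ⇒  h_max = 1

1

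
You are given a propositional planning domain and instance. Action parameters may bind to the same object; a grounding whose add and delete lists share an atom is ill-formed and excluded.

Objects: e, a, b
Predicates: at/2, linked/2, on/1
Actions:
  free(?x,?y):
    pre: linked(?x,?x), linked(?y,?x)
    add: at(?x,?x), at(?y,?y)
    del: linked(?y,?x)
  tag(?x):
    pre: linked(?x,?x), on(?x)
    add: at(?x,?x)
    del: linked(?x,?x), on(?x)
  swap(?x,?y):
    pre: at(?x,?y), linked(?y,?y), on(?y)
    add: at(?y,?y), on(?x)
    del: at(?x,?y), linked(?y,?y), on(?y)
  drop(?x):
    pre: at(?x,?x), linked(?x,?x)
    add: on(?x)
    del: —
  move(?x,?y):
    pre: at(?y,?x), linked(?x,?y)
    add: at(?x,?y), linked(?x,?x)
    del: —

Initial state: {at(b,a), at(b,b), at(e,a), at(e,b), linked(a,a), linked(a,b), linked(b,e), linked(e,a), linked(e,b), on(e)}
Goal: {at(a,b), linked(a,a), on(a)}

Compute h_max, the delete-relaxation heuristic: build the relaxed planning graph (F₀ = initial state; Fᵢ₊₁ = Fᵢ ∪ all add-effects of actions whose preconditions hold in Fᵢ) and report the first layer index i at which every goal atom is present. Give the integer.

F0 = init (10 atoms)
F1 = F0 ∪ {at(a,a), at(a,b), at(b,e), at(e,e), linked(b,b)}  (15 atoms)
F2 = F1 ∪ {linked(e,e), on(a), on(b)}  (18 atoms)
goal ⊆ F2  ⇒  h_max = 2

2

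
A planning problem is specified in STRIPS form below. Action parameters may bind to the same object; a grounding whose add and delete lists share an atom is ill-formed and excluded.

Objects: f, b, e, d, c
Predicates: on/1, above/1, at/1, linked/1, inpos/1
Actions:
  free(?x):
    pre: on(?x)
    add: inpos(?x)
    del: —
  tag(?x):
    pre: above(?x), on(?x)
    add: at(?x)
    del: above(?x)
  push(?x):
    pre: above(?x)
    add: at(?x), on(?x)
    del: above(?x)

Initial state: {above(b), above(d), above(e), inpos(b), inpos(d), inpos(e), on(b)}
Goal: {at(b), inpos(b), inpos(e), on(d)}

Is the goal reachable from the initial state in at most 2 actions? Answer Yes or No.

1. tag(b)  →  {above(d), above(e), at(b), inpos(b), inpos(d), inpos(e), on(b)}
2. push(d)  →  {above(e), at(b), at(d), inpos(b), inpos(d), inpos(e), on(b), on(d)}
optimal plan length = 2; 2 ≤ 2

Yes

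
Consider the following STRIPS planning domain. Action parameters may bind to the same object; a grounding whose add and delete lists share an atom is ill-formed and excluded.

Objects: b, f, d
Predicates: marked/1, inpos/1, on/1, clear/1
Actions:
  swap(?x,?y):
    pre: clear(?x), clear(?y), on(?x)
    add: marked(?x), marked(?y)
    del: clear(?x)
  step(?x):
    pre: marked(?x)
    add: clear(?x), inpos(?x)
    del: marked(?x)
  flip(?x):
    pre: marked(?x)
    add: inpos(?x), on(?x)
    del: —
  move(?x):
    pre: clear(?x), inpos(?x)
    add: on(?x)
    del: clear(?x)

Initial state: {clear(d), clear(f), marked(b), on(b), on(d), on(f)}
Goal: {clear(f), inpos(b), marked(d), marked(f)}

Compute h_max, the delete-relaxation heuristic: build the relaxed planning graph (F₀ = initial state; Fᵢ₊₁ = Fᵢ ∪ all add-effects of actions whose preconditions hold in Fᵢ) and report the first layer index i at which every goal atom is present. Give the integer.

1

F0 = init (6 atoms)
F1 = F0 ∪ {clear(b), inpos(b), marked(d), marked(f)}  (10 atoms)
goal ⊆ F1  ⇒  h_max = 1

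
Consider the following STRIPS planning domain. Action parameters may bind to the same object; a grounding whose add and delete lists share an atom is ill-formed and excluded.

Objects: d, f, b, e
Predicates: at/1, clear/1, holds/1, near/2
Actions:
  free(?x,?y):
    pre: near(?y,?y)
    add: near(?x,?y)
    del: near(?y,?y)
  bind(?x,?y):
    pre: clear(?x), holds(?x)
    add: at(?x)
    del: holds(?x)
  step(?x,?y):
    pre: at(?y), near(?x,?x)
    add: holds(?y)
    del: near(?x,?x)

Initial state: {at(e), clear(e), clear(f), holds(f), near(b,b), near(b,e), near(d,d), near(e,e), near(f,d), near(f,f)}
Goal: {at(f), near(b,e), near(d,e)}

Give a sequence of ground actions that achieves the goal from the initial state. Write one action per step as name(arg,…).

1. free(d,e)  →  {at(e), clear(e), clear(f), holds(f), near(b,b), near(b,e), near(d,d), near(d,e), near(f,d), near(f,f)}
2. bind(f,d)  →  {at(e), at(f), clear(e), clear(f), near(b,b), near(b,e), near(d,d), near(d,e), near(f,d), near(f,f)}

free(d,e); bind(f,d)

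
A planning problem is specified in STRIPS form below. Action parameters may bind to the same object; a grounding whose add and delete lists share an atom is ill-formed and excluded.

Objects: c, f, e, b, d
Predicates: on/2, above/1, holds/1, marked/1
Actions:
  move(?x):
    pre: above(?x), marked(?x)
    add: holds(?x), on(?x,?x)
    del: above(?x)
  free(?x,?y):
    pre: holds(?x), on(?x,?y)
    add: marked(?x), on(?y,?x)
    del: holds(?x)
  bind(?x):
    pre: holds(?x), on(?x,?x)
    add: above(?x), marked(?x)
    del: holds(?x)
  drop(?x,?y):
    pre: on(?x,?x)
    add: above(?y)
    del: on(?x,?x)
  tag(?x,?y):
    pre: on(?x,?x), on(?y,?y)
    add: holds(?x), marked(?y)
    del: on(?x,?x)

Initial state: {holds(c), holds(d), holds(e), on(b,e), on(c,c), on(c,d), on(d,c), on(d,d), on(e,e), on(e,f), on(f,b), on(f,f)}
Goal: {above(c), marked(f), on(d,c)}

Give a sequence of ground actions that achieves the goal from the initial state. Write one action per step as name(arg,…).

bind(c); tag(c,f)

1. bind(c)  →  {above(c), holds(d), holds(e), marked(c), on(b,e), on(c,c), on(c,d), on(d,c), on(d,d), on(e,e), on(e,f), on(f,b), on(f,f)}
2. tag(c,f)  →  {above(c), holds(c), holds(d), holds(e), marked(c), marked(f), on(b,e), on(c,d), on(d,c), on(d,d), on(e,e), on(e,f), on(f,b), on(f,f)}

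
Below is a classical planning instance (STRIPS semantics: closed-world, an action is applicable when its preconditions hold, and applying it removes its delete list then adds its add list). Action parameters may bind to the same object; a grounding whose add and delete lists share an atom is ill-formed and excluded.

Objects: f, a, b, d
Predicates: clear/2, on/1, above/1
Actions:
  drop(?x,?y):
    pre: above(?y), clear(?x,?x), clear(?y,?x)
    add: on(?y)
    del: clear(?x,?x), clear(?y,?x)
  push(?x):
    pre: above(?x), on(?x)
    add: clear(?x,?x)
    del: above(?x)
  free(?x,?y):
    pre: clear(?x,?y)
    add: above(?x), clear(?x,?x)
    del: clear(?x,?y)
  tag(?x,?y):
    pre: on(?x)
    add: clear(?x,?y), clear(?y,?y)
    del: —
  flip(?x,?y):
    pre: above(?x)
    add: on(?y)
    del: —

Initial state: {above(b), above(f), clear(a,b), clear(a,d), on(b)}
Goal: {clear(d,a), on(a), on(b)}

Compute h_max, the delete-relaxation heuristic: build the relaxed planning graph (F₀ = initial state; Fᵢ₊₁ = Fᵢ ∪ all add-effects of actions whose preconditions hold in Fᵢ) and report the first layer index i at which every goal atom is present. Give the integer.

F0 = init (5 atoms)
F1 = F0 ∪ {above(a), clear(a,a), clear(b,a), clear(b,b), clear(b,d), clear(b,f), clear(d,d), clear(f,f), on(a), on(d), on(f)}  (16 atoms)
F2 = F1 ∪ {clear(a,f), clear(d,a), clear(d,b), clear(d,f), clear(f,a), clear(f,b), clear(f,d)}  (23 atoms)
goal ⊆ F2  ⇒  h_max = 2

2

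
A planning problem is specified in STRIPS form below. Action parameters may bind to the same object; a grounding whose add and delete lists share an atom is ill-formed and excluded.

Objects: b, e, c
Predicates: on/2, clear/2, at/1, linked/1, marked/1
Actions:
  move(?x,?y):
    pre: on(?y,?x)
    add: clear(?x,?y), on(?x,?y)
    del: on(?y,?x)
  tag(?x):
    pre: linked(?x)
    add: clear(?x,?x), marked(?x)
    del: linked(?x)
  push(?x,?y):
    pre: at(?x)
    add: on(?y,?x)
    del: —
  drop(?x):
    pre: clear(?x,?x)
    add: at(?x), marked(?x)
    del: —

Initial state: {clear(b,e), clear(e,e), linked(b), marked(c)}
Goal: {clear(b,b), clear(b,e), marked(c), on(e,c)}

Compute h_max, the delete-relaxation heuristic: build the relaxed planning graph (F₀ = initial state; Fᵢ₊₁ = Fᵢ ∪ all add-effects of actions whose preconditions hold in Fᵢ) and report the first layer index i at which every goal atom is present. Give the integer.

F0 = init (4 atoms)
F1 = F0 ∪ {at(e), clear(b,b), marked(b), marked(e)}  (8 atoms)
F2 = F1 ∪ {at(b), on(b,e), on(c,e), on(e,e)}  (12 atoms)
F3 = F2 ∪ {clear(e,b), clear(e,c), on(b,b), on(c,b), on(e,b), on(e,c)}  (18 atoms)
goal ⊆ F3  ⇒  h_max = 3

3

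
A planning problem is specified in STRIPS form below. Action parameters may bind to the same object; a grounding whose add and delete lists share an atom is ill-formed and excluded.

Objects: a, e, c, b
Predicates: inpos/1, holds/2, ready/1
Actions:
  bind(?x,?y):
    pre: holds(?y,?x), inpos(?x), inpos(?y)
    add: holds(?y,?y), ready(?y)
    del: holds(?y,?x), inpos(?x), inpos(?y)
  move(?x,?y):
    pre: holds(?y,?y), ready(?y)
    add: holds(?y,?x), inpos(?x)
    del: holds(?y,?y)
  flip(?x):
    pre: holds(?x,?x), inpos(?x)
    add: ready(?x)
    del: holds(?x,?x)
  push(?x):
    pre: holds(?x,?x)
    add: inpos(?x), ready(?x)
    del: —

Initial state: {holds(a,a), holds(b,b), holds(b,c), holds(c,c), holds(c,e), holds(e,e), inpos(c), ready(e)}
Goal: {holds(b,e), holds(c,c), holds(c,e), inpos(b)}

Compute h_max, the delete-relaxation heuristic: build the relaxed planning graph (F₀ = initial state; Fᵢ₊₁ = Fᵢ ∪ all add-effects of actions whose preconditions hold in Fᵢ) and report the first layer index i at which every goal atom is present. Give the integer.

F0 = init (8 atoms)
F1 = F0 ∪ {holds(e,a), holds(e,b), holds(e,c), inpos(a), inpos(b), inpos(e), ready(a), ready(b), ready(c)}  (17 atoms)
F2 = F1 ∪ {holds(a,b), holds(a,c), holds(a,e), holds(b,a), holds(b,e), holds(c,a), holds(c,b)}  (24 atoms)
goal ⊆ F2  ⇒  h_max = 2

2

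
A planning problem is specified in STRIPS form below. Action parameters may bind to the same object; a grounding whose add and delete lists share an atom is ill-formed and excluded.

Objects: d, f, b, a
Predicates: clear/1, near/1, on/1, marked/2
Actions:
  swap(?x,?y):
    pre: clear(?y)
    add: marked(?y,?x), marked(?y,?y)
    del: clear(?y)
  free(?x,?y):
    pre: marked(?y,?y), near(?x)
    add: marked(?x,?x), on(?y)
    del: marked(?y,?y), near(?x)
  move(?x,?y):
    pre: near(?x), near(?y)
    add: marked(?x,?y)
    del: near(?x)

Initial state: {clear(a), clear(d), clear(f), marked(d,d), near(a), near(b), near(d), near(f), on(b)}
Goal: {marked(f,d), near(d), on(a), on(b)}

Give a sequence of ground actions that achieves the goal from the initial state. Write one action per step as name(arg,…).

1. swap(d,f)  →  {clear(a), clear(d), marked(d,d), marked(f,d), marked(f,f), near(a), near(b), near(d), near(f), on(b)}
2. swap(d,a)  →  {clear(d), marked(a,a), marked(a,d), marked(d,d), marked(f,d), marked(f,f), near(a), near(b), near(d), near(f), on(b)}
3. free(f,a)  →  {clear(d), marked(a,d), marked(d,d), marked(f,d), marked(f,f), near(a), near(b), near(d), on(a), on(b)}

swap(d,f); swap(d,a); free(f,a)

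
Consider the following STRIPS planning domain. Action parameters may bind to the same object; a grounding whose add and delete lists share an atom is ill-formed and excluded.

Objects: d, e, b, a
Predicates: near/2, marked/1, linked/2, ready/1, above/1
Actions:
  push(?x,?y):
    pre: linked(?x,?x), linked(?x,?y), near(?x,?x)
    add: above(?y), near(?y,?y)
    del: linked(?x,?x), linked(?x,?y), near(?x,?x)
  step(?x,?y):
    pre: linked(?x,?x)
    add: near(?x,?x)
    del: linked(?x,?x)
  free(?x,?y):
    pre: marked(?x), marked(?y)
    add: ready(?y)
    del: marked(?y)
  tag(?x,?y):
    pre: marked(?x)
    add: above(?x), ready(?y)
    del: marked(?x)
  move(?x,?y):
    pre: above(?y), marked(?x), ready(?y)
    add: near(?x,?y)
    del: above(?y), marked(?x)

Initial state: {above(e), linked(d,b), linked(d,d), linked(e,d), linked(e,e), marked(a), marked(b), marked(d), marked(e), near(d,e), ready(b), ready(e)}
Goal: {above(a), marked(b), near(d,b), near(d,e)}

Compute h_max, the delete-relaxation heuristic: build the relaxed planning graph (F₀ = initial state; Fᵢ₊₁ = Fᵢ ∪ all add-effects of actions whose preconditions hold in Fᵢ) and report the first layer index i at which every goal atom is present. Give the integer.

2

F0 = init (12 atoms)
F1 = F0 ∪ {above(a), above(b), above(d), near(a,e), near(b,e), near(d,d), near(e,e), ready(a), ready(d)}  (21 atoms)
F2 = F1 ∪ {near(a,a), near(a,b), near(a,d), near(b,a), near(b,b), near(b,d), near(d,a), near(d,b), near(e,a), near(e,b), near(e,d)}  (32 atoms)
goal ⊆ F2  ⇒  h_max = 2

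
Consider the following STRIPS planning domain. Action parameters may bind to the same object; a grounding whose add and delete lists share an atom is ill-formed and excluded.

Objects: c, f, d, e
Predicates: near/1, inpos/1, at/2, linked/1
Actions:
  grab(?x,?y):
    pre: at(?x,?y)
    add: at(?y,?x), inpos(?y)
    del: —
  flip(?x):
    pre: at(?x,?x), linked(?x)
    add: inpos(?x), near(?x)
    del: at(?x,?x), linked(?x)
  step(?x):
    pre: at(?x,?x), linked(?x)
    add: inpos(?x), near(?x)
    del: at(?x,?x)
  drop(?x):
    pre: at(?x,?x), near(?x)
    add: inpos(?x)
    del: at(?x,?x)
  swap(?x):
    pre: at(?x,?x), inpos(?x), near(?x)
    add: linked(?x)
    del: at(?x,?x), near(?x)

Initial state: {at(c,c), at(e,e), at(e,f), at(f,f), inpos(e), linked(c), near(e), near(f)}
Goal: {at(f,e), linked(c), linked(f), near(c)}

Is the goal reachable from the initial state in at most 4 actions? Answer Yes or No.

Yes

1. grab(e,f)  →  {at(c,c), at(e,e), at(e,f), at(f,e), at(f,f), inpos(e), inpos(f), linked(c), near(e), near(f)}
2. step(c)  →  {at(e,e), at(e,f), at(f,e), at(f,f), inpos(c), inpos(e), inpos(f), linked(c), near(c), near(e), near(f)}
3. swap(f)  →  {at(e,e), at(e,f), at(f,e), inpos(c), inpos(e), inpos(f), linked(c), linked(f), near(c), near(e)}
optimal plan length = 3; 3 ≤ 4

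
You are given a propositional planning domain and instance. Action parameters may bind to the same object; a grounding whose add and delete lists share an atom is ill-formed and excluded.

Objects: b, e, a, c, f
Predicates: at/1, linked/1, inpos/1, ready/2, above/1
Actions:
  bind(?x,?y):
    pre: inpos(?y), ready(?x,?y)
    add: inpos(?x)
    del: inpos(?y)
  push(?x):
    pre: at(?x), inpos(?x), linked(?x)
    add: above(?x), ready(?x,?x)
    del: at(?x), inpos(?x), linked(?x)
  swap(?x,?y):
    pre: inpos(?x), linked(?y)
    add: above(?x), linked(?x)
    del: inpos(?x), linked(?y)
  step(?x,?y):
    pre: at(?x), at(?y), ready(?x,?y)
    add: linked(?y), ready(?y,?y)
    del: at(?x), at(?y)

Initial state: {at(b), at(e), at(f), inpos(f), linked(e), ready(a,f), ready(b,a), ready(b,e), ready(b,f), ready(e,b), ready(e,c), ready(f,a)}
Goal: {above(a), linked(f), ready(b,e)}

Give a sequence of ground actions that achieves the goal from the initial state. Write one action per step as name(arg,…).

bind(a,f); swap(a,e); step(b,f)

1. bind(a,f)  →  {at(b), at(e), at(f), inpos(a), linked(e), ready(a,f), ready(b,a), ready(b,e), ready(b,f), ready(e,b), ready(e,c), ready(f,a)}
2. swap(a,e)  →  {above(a), at(b), at(e), at(f), linked(a), ready(a,f), ready(b,a), ready(b,e), ready(b,f), ready(e,b), ready(e,c), ready(f,a)}
3. step(b,f)  →  {above(a), at(e), linked(a), linked(f), ready(a,f), ready(b,a), ready(b,e), ready(b,f), ready(e,b), ready(e,c), ready(f,a), ready(f,f)}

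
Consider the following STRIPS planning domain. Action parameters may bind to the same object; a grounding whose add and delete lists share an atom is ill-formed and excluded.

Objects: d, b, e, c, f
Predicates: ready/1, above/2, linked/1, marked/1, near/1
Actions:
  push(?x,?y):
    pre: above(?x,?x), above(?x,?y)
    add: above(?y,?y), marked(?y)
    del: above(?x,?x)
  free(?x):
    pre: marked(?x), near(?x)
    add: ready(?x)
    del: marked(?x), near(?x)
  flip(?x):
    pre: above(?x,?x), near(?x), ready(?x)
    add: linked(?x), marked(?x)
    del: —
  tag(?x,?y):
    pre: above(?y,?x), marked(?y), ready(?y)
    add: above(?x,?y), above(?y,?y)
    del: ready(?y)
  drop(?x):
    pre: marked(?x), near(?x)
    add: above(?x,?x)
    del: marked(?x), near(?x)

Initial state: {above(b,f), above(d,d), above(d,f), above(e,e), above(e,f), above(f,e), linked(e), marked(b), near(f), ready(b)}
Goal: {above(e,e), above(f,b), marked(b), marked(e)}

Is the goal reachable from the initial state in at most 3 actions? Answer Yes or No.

1. push(d,f)  →  {above(b,f), above(d,f), above(e,e), above(e,f), above(f,e), above(f,f), linked(e), marked(b), marked(f), near(f), ready(b)}
2. push(f,e)  →  {above(b,f), above(d,f), above(e,e), above(e,f), above(f,e), linked(e), marked(b), marked(e), marked(f), near(f), ready(b)}
3. tag(f,b)  →  {above(b,b), above(b,f), above(d,f), above(e,e), above(e,f), above(f,b), above(f,e), linked(e), marked(b), marked(e), marked(f), near(f)}
optimal plan length = 3; 3 ≤ 3

Yes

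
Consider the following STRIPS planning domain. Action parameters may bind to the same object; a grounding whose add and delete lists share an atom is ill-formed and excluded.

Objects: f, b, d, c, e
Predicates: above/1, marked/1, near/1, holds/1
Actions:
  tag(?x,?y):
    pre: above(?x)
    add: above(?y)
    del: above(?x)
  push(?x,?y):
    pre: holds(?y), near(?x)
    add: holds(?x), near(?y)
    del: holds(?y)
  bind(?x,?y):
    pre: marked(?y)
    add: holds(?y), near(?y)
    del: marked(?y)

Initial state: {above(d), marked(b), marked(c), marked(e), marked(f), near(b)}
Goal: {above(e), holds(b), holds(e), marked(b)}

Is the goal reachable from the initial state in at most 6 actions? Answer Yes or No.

1. tag(d,e)  →  {above(e), marked(b), marked(c), marked(e), marked(f), near(b)}
2. bind(f,f)  →  {above(e), holds(f), marked(b), marked(c), marked(e), near(b), near(f)}
3. push(b,f)  →  {above(e), holds(b), marked(b), marked(c), marked(e), near(b), near(f)}
4. bind(f,e)  →  {above(e), holds(b), holds(e), marked(b), marked(c), near(b), near(e), near(f)}
optimal plan length = 4; 4 ≤ 6

Yes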